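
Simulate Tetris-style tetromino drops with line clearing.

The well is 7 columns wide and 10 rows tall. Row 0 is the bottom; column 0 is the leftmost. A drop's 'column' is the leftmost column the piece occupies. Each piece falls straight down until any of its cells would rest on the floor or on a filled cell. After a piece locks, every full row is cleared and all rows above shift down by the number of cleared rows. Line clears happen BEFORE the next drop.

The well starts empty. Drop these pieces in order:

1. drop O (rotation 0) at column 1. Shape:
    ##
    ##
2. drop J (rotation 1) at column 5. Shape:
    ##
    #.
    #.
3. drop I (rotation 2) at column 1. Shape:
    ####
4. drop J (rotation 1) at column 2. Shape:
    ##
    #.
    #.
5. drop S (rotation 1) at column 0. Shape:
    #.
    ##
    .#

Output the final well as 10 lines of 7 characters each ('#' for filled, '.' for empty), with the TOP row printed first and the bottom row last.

Drop 1: O rot0 at col 1 lands with bottom-row=0; cleared 0 line(s) (total 0); column heights now [0 2 2 0 0 0 0], max=2
Drop 2: J rot1 at col 5 lands with bottom-row=0; cleared 0 line(s) (total 0); column heights now [0 2 2 0 0 3 3], max=3
Drop 3: I rot2 at col 1 lands with bottom-row=2; cleared 0 line(s) (total 0); column heights now [0 3 3 3 3 3 3], max=3
Drop 4: J rot1 at col 2 lands with bottom-row=3; cleared 0 line(s) (total 0); column heights now [0 3 6 6 3 3 3], max=6
Drop 5: S rot1 at col 0 lands with bottom-row=3; cleared 0 line(s) (total 0); column heights now [6 5 6 6 3 3 3], max=6

Answer: .......
.......
.......
.......
#.##...
###....
.##....
.######
.##..#.
.##..#.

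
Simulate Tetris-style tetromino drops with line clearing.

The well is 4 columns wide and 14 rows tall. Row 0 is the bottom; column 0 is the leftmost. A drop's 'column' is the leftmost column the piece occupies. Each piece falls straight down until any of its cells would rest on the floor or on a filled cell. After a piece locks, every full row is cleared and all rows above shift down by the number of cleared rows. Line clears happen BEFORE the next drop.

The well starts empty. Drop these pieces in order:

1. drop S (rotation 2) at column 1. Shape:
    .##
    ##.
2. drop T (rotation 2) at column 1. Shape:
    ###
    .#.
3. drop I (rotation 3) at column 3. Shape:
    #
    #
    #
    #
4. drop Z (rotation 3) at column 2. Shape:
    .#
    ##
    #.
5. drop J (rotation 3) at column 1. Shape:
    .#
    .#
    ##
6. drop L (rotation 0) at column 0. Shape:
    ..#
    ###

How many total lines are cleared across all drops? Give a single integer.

Answer: 0

Derivation:
Drop 1: S rot2 at col 1 lands with bottom-row=0; cleared 0 line(s) (total 0); column heights now [0 1 2 2], max=2
Drop 2: T rot2 at col 1 lands with bottom-row=2; cleared 0 line(s) (total 0); column heights now [0 4 4 4], max=4
Drop 3: I rot3 at col 3 lands with bottom-row=4; cleared 0 line(s) (total 0); column heights now [0 4 4 8], max=8
Drop 4: Z rot3 at col 2 lands with bottom-row=7; cleared 0 line(s) (total 0); column heights now [0 4 9 10], max=10
Drop 5: J rot3 at col 1 lands with bottom-row=9; cleared 0 line(s) (total 0); column heights now [0 10 12 10], max=12
Drop 6: L rot0 at col 0 lands with bottom-row=12; cleared 0 line(s) (total 0); column heights now [13 13 14 10], max=14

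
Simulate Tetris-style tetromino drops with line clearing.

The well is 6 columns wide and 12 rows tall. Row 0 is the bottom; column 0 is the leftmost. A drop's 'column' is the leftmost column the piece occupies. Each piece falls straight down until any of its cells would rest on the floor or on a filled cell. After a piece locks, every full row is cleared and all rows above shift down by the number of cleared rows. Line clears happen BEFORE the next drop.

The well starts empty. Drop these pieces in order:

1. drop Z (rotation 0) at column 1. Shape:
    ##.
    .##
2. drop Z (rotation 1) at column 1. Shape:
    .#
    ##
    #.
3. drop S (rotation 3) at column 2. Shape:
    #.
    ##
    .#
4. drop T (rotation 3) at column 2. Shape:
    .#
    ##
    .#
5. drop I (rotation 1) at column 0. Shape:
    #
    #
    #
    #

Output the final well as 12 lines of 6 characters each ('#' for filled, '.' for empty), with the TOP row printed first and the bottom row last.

Drop 1: Z rot0 at col 1 lands with bottom-row=0; cleared 0 line(s) (total 0); column heights now [0 2 2 1 0 0], max=2
Drop 2: Z rot1 at col 1 lands with bottom-row=2; cleared 0 line(s) (total 0); column heights now [0 4 5 1 0 0], max=5
Drop 3: S rot3 at col 2 lands with bottom-row=4; cleared 0 line(s) (total 0); column heights now [0 4 7 6 0 0], max=7
Drop 4: T rot3 at col 2 lands with bottom-row=6; cleared 0 line(s) (total 0); column heights now [0 4 8 9 0 0], max=9
Drop 5: I rot1 at col 0 lands with bottom-row=0; cleared 0 line(s) (total 0); column heights now [4 4 8 9 0 0], max=9

Answer: ......
......
......
...#..
..##..
..##..
..##..
..##..
###...
##....
###...
#.##..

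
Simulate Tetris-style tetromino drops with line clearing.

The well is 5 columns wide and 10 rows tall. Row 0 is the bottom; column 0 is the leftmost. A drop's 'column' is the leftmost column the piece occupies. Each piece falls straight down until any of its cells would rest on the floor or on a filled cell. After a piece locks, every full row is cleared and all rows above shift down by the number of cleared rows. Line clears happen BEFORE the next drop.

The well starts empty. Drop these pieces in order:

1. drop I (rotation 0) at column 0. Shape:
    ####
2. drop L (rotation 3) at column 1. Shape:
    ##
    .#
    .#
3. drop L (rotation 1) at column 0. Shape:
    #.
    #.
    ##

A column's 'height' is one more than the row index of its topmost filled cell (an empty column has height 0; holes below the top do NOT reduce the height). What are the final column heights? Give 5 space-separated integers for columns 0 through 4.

Answer: 7 5 4 1 0

Derivation:
Drop 1: I rot0 at col 0 lands with bottom-row=0; cleared 0 line(s) (total 0); column heights now [1 1 1 1 0], max=1
Drop 2: L rot3 at col 1 lands with bottom-row=1; cleared 0 line(s) (total 0); column heights now [1 4 4 1 0], max=4
Drop 3: L rot1 at col 0 lands with bottom-row=4; cleared 0 line(s) (total 0); column heights now [7 5 4 1 0], max=7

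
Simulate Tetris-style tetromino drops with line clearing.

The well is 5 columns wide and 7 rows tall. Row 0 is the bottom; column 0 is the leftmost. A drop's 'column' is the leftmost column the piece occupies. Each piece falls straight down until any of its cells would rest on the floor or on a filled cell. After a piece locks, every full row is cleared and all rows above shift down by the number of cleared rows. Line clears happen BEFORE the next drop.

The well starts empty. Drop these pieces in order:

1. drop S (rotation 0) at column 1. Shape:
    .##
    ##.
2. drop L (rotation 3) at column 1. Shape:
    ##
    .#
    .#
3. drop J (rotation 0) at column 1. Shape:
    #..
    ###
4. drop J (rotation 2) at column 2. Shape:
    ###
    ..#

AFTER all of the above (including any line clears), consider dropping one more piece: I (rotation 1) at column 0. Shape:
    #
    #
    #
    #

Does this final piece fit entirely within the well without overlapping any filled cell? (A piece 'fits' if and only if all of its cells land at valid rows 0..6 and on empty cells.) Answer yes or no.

Answer: yes

Derivation:
Drop 1: S rot0 at col 1 lands with bottom-row=0; cleared 0 line(s) (total 0); column heights now [0 1 2 2 0], max=2
Drop 2: L rot3 at col 1 lands with bottom-row=2; cleared 0 line(s) (total 0); column heights now [0 5 5 2 0], max=5
Drop 3: J rot0 at col 1 lands with bottom-row=5; cleared 0 line(s) (total 0); column heights now [0 7 6 6 0], max=7
Drop 4: J rot2 at col 2 lands with bottom-row=5; cleared 0 line(s) (total 0); column heights now [0 7 7 7 7], max=7
Test piece I rot1 at col 0 (width 1): heights before test = [0 7 7 7 7]; fits = True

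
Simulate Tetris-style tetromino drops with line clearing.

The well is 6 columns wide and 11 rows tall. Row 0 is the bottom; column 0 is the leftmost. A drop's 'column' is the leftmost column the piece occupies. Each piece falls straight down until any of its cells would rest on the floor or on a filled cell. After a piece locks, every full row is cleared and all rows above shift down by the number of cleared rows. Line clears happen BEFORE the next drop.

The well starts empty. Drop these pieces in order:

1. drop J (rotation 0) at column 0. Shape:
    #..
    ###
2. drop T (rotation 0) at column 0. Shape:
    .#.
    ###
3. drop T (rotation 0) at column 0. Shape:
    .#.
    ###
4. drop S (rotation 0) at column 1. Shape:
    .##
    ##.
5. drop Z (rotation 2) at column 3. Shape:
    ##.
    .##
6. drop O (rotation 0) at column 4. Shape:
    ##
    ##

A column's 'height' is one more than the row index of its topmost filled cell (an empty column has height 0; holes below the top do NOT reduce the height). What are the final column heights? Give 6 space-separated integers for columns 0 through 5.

Answer: 5 7 8 9 11 11

Derivation:
Drop 1: J rot0 at col 0 lands with bottom-row=0; cleared 0 line(s) (total 0); column heights now [2 1 1 0 0 0], max=2
Drop 2: T rot0 at col 0 lands with bottom-row=2; cleared 0 line(s) (total 0); column heights now [3 4 3 0 0 0], max=4
Drop 3: T rot0 at col 0 lands with bottom-row=4; cleared 0 line(s) (total 0); column heights now [5 6 5 0 0 0], max=6
Drop 4: S rot0 at col 1 lands with bottom-row=6; cleared 0 line(s) (total 0); column heights now [5 7 8 8 0 0], max=8
Drop 5: Z rot2 at col 3 lands with bottom-row=7; cleared 0 line(s) (total 0); column heights now [5 7 8 9 9 8], max=9
Drop 6: O rot0 at col 4 lands with bottom-row=9; cleared 0 line(s) (total 0); column heights now [5 7 8 9 11 11], max=11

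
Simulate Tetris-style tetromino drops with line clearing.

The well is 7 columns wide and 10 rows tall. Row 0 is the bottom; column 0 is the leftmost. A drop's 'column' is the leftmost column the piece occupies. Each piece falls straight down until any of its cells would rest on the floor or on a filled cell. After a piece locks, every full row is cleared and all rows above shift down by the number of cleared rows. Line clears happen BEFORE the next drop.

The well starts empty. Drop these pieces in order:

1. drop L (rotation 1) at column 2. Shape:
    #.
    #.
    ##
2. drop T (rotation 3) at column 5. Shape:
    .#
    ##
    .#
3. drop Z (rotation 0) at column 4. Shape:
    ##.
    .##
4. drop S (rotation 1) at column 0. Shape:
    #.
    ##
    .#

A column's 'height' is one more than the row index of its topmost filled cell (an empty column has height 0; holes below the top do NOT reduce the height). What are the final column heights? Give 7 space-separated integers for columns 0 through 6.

Answer: 3 2 3 1 5 5 4

Derivation:
Drop 1: L rot1 at col 2 lands with bottom-row=0; cleared 0 line(s) (total 0); column heights now [0 0 3 1 0 0 0], max=3
Drop 2: T rot3 at col 5 lands with bottom-row=0; cleared 0 line(s) (total 0); column heights now [0 0 3 1 0 2 3], max=3
Drop 3: Z rot0 at col 4 lands with bottom-row=3; cleared 0 line(s) (total 0); column heights now [0 0 3 1 5 5 4], max=5
Drop 4: S rot1 at col 0 lands with bottom-row=0; cleared 0 line(s) (total 0); column heights now [3 2 3 1 5 5 4], max=5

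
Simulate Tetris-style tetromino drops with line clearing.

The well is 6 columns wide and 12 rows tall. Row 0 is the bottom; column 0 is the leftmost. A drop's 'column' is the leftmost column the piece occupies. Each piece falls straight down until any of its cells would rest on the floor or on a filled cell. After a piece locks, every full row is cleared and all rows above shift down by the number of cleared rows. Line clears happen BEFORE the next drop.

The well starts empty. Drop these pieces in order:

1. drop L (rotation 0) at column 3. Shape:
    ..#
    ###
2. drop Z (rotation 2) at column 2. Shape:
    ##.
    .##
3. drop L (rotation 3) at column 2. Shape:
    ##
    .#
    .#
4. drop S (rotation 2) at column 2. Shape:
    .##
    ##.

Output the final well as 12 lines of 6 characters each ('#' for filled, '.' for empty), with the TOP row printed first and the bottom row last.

Drop 1: L rot0 at col 3 lands with bottom-row=0; cleared 0 line(s) (total 0); column heights now [0 0 0 1 1 2], max=2
Drop 2: Z rot2 at col 2 lands with bottom-row=1; cleared 0 line(s) (total 0); column heights now [0 0 3 3 2 2], max=3
Drop 3: L rot3 at col 2 lands with bottom-row=3; cleared 0 line(s) (total 0); column heights now [0 0 6 6 2 2], max=6
Drop 4: S rot2 at col 2 lands with bottom-row=6; cleared 0 line(s) (total 0); column heights now [0 0 7 8 8 2], max=8

Answer: ......
......
......
......
...##.
..##..
..##..
...#..
...#..
..##..
...###
...###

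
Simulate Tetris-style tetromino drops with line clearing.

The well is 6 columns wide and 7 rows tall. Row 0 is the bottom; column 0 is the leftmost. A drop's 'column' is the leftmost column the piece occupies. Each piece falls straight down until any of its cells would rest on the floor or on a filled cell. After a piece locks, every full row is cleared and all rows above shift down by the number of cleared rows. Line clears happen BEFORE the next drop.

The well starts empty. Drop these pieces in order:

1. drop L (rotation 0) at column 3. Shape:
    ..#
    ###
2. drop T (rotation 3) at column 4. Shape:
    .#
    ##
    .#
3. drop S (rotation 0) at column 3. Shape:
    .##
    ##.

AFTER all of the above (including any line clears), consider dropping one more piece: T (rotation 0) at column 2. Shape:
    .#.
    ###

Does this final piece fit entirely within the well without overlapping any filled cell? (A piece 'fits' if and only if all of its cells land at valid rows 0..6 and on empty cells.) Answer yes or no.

Answer: no

Derivation:
Drop 1: L rot0 at col 3 lands with bottom-row=0; cleared 0 line(s) (total 0); column heights now [0 0 0 1 1 2], max=2
Drop 2: T rot3 at col 4 lands with bottom-row=2; cleared 0 line(s) (total 0); column heights now [0 0 0 1 4 5], max=5
Drop 3: S rot0 at col 3 lands with bottom-row=4; cleared 0 line(s) (total 0); column heights now [0 0 0 5 6 6], max=6
Test piece T rot0 at col 2 (width 3): heights before test = [0 0 0 5 6 6]; fits = False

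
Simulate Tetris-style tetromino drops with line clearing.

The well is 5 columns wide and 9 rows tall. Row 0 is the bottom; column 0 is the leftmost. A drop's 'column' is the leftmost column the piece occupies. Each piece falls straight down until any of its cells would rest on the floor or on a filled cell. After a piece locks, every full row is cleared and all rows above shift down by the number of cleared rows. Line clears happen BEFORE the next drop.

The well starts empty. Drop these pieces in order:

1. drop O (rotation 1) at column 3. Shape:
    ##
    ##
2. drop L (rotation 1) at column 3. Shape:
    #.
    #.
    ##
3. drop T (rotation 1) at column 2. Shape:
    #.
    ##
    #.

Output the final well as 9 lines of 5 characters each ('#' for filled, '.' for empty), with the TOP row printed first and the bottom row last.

Answer: .....
.....
..#..
..##.
..##.
...#.
...##
...##
...##

Derivation:
Drop 1: O rot1 at col 3 lands with bottom-row=0; cleared 0 line(s) (total 0); column heights now [0 0 0 2 2], max=2
Drop 2: L rot1 at col 3 lands with bottom-row=2; cleared 0 line(s) (total 0); column heights now [0 0 0 5 3], max=5
Drop 3: T rot1 at col 2 lands with bottom-row=4; cleared 0 line(s) (total 0); column heights now [0 0 7 6 3], max=7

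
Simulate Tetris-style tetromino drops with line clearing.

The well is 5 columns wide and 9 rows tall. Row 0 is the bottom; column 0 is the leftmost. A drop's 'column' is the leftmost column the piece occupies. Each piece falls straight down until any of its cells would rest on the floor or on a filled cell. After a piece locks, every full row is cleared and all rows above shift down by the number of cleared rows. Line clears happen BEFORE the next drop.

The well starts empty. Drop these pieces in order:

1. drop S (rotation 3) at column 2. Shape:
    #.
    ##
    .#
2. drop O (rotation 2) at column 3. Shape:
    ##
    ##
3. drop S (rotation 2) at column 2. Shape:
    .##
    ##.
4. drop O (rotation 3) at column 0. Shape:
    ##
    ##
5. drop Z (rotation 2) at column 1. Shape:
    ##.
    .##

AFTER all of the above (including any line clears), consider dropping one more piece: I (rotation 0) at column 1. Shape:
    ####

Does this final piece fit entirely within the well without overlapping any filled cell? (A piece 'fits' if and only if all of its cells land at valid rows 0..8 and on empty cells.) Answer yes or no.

Answer: yes

Derivation:
Drop 1: S rot3 at col 2 lands with bottom-row=0; cleared 0 line(s) (total 0); column heights now [0 0 3 2 0], max=3
Drop 2: O rot2 at col 3 lands with bottom-row=2; cleared 0 line(s) (total 0); column heights now [0 0 3 4 4], max=4
Drop 3: S rot2 at col 2 lands with bottom-row=4; cleared 0 line(s) (total 0); column heights now [0 0 5 6 6], max=6
Drop 4: O rot3 at col 0 lands with bottom-row=0; cleared 0 line(s) (total 0); column heights now [2 2 5 6 6], max=6
Drop 5: Z rot2 at col 1 lands with bottom-row=6; cleared 0 line(s) (total 0); column heights now [2 8 8 7 6], max=8
Test piece I rot0 at col 1 (width 4): heights before test = [2 8 8 7 6]; fits = True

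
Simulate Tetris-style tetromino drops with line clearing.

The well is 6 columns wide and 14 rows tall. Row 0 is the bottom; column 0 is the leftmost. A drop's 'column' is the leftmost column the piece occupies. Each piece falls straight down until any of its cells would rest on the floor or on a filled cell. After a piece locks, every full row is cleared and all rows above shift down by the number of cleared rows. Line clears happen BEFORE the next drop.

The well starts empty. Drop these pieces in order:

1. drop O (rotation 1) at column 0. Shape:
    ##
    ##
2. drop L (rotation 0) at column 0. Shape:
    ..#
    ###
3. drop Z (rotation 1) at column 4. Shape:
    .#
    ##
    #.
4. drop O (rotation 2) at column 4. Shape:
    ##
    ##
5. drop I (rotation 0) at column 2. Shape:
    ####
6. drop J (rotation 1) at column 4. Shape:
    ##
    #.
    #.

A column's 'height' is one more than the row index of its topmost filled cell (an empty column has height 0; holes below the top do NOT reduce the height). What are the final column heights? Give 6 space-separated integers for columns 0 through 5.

Answer: 3 3 6 6 9 9

Derivation:
Drop 1: O rot1 at col 0 lands with bottom-row=0; cleared 0 line(s) (total 0); column heights now [2 2 0 0 0 0], max=2
Drop 2: L rot0 at col 0 lands with bottom-row=2; cleared 0 line(s) (total 0); column heights now [3 3 4 0 0 0], max=4
Drop 3: Z rot1 at col 4 lands with bottom-row=0; cleared 0 line(s) (total 0); column heights now [3 3 4 0 2 3], max=4
Drop 4: O rot2 at col 4 lands with bottom-row=3; cleared 0 line(s) (total 0); column heights now [3 3 4 0 5 5], max=5
Drop 5: I rot0 at col 2 lands with bottom-row=5; cleared 0 line(s) (total 0); column heights now [3 3 6 6 6 6], max=6
Drop 6: J rot1 at col 4 lands with bottom-row=6; cleared 0 line(s) (total 0); column heights now [3 3 6 6 9 9], max=9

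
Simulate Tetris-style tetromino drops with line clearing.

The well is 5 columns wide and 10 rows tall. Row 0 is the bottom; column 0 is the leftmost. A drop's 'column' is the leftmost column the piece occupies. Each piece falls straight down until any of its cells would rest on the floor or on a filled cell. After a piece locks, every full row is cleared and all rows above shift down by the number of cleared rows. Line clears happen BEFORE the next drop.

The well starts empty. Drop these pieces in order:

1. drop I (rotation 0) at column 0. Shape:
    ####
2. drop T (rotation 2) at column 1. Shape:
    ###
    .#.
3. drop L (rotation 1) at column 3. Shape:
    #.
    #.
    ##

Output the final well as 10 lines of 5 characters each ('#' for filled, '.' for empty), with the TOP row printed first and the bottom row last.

Drop 1: I rot0 at col 0 lands with bottom-row=0; cleared 0 line(s) (total 0); column heights now [1 1 1 1 0], max=1
Drop 2: T rot2 at col 1 lands with bottom-row=1; cleared 0 line(s) (total 0); column heights now [1 3 3 3 0], max=3
Drop 3: L rot1 at col 3 lands with bottom-row=3; cleared 0 line(s) (total 0); column heights now [1 3 3 6 4], max=6

Answer: .....
.....
.....
.....
...#.
...#.
...##
.###.
..#..
####.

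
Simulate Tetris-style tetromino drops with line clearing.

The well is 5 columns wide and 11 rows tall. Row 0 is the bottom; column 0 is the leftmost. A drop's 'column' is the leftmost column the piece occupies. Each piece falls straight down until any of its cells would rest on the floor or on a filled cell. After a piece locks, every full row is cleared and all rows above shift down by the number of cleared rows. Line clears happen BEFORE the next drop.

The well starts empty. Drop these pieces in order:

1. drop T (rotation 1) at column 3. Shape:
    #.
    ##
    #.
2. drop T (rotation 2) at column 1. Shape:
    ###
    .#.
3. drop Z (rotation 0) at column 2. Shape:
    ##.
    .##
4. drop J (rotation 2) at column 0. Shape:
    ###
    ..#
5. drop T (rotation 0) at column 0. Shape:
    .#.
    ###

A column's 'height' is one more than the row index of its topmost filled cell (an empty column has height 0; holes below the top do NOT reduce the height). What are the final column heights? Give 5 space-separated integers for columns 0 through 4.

Answer: 9 10 9 6 5

Derivation:
Drop 1: T rot1 at col 3 lands with bottom-row=0; cleared 0 line(s) (total 0); column heights now [0 0 0 3 2], max=3
Drop 2: T rot2 at col 1 lands with bottom-row=2; cleared 0 line(s) (total 0); column heights now [0 4 4 4 2], max=4
Drop 3: Z rot0 at col 2 lands with bottom-row=4; cleared 0 line(s) (total 0); column heights now [0 4 6 6 5], max=6
Drop 4: J rot2 at col 0 lands with bottom-row=6; cleared 0 line(s) (total 0); column heights now [8 8 8 6 5], max=8
Drop 5: T rot0 at col 0 lands with bottom-row=8; cleared 0 line(s) (total 0); column heights now [9 10 9 6 5], max=10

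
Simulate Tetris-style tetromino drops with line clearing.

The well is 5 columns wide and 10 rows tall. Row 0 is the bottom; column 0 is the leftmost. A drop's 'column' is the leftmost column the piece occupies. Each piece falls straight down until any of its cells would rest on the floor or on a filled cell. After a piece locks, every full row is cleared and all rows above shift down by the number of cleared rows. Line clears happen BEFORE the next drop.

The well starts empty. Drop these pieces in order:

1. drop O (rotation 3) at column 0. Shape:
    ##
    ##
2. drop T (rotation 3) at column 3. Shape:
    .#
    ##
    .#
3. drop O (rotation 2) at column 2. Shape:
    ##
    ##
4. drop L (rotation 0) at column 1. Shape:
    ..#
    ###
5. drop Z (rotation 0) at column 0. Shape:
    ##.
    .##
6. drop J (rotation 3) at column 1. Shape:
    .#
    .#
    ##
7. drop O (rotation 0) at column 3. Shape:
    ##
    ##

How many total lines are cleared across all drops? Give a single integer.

Answer: 0

Derivation:
Drop 1: O rot3 at col 0 lands with bottom-row=0; cleared 0 line(s) (total 0); column heights now [2 2 0 0 0], max=2
Drop 2: T rot3 at col 3 lands with bottom-row=0; cleared 0 line(s) (total 0); column heights now [2 2 0 2 3], max=3
Drop 3: O rot2 at col 2 lands with bottom-row=2; cleared 0 line(s) (total 0); column heights now [2 2 4 4 3], max=4
Drop 4: L rot0 at col 1 lands with bottom-row=4; cleared 0 line(s) (total 0); column heights now [2 5 5 6 3], max=6
Drop 5: Z rot0 at col 0 lands with bottom-row=5; cleared 0 line(s) (total 0); column heights now [7 7 6 6 3], max=7
Drop 6: J rot3 at col 1 lands with bottom-row=7; cleared 0 line(s) (total 0); column heights now [7 8 10 6 3], max=10
Drop 7: O rot0 at col 3 lands with bottom-row=6; cleared 0 line(s) (total 0); column heights now [7 8 10 8 8], max=10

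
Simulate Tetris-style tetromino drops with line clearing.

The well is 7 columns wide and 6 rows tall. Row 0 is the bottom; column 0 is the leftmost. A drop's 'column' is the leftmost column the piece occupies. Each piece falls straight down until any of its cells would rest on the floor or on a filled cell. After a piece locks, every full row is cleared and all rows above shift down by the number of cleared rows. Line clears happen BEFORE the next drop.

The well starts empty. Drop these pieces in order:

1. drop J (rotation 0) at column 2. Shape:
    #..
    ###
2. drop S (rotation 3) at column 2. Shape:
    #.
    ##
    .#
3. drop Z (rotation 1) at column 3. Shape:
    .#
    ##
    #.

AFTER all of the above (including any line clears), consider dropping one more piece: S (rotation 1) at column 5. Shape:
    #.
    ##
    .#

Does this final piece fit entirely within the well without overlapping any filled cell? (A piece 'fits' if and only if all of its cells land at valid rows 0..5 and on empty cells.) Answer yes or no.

Answer: yes

Derivation:
Drop 1: J rot0 at col 2 lands with bottom-row=0; cleared 0 line(s) (total 0); column heights now [0 0 2 1 1 0 0], max=2
Drop 2: S rot3 at col 2 lands with bottom-row=1; cleared 0 line(s) (total 0); column heights now [0 0 4 3 1 0 0], max=4
Drop 3: Z rot1 at col 3 lands with bottom-row=3; cleared 0 line(s) (total 0); column heights now [0 0 4 5 6 0 0], max=6
Test piece S rot1 at col 5 (width 2): heights before test = [0 0 4 5 6 0 0]; fits = True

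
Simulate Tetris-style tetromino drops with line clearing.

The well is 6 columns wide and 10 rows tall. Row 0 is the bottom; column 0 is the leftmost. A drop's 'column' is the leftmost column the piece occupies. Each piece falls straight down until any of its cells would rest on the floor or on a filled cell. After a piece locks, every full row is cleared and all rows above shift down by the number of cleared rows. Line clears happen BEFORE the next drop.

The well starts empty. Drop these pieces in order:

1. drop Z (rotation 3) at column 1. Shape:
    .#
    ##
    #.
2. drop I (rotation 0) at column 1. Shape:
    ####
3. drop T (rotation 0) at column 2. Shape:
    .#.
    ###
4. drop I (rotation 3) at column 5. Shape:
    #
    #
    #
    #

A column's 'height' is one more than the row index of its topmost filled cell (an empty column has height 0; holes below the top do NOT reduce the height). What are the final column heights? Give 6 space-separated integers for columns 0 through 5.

Drop 1: Z rot3 at col 1 lands with bottom-row=0; cleared 0 line(s) (total 0); column heights now [0 2 3 0 0 0], max=3
Drop 2: I rot0 at col 1 lands with bottom-row=3; cleared 0 line(s) (total 0); column heights now [0 4 4 4 4 0], max=4
Drop 3: T rot0 at col 2 lands with bottom-row=4; cleared 0 line(s) (total 0); column heights now [0 4 5 6 5 0], max=6
Drop 4: I rot3 at col 5 lands with bottom-row=0; cleared 0 line(s) (total 0); column heights now [0 4 5 6 5 4], max=6

Answer: 0 4 5 6 5 4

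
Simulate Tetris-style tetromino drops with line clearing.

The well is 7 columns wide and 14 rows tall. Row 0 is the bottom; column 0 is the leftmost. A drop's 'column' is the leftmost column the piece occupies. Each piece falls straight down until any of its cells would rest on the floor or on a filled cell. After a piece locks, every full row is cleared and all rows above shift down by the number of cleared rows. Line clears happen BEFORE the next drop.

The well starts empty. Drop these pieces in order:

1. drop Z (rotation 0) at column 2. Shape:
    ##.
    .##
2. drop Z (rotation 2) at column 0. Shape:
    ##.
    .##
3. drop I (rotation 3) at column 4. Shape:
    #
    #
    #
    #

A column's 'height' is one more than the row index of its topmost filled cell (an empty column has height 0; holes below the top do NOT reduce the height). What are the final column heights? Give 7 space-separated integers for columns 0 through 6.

Answer: 4 4 3 2 5 0 0

Derivation:
Drop 1: Z rot0 at col 2 lands with bottom-row=0; cleared 0 line(s) (total 0); column heights now [0 0 2 2 1 0 0], max=2
Drop 2: Z rot2 at col 0 lands with bottom-row=2; cleared 0 line(s) (total 0); column heights now [4 4 3 2 1 0 0], max=4
Drop 3: I rot3 at col 4 lands with bottom-row=1; cleared 0 line(s) (total 0); column heights now [4 4 3 2 5 0 0], max=5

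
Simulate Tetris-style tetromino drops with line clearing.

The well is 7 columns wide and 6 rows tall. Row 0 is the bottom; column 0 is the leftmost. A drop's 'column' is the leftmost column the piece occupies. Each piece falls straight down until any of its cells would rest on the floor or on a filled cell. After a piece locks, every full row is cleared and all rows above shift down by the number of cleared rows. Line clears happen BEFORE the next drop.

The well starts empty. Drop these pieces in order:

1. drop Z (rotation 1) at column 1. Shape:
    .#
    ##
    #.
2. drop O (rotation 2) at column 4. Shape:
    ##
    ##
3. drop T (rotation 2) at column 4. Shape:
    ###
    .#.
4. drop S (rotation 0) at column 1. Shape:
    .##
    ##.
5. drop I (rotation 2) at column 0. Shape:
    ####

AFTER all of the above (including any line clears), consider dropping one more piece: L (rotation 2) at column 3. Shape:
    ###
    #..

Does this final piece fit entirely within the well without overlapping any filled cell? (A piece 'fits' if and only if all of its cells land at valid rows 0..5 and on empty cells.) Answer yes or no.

Answer: no

Derivation:
Drop 1: Z rot1 at col 1 lands with bottom-row=0; cleared 0 line(s) (total 0); column heights now [0 2 3 0 0 0 0], max=3
Drop 2: O rot2 at col 4 lands with bottom-row=0; cleared 0 line(s) (total 0); column heights now [0 2 3 0 2 2 0], max=3
Drop 3: T rot2 at col 4 lands with bottom-row=2; cleared 0 line(s) (total 0); column heights now [0 2 3 0 4 4 4], max=4
Drop 4: S rot0 at col 1 lands with bottom-row=3; cleared 0 line(s) (total 0); column heights now [0 4 5 5 4 4 4], max=5
Drop 5: I rot2 at col 0 lands with bottom-row=5; cleared 0 line(s) (total 0); column heights now [6 6 6 6 4 4 4], max=6
Test piece L rot2 at col 3 (width 3): heights before test = [6 6 6 6 4 4 4]; fits = False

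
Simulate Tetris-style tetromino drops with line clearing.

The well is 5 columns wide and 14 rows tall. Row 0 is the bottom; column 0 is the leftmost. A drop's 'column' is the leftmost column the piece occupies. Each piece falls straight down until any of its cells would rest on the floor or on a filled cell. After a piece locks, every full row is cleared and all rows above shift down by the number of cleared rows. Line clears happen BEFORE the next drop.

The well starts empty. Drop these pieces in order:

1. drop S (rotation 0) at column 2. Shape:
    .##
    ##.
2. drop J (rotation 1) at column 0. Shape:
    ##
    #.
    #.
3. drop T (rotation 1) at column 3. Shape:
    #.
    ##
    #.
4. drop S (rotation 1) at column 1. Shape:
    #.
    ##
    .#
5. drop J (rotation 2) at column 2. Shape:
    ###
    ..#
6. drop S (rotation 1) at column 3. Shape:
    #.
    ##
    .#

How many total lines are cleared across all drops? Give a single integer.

Drop 1: S rot0 at col 2 lands with bottom-row=0; cleared 0 line(s) (total 0); column heights now [0 0 1 2 2], max=2
Drop 2: J rot1 at col 0 lands with bottom-row=0; cleared 0 line(s) (total 0); column heights now [3 3 1 2 2], max=3
Drop 3: T rot1 at col 3 lands with bottom-row=2; cleared 0 line(s) (total 0); column heights now [3 3 1 5 4], max=5
Drop 4: S rot1 at col 1 lands with bottom-row=2; cleared 0 line(s) (total 0); column heights now [3 5 4 5 4], max=5
Drop 5: J rot2 at col 2 lands with bottom-row=4; cleared 0 line(s) (total 0); column heights now [3 5 6 6 6], max=6
Drop 6: S rot1 at col 3 lands with bottom-row=6; cleared 0 line(s) (total 0); column heights now [3 5 6 9 8], max=9

Answer: 0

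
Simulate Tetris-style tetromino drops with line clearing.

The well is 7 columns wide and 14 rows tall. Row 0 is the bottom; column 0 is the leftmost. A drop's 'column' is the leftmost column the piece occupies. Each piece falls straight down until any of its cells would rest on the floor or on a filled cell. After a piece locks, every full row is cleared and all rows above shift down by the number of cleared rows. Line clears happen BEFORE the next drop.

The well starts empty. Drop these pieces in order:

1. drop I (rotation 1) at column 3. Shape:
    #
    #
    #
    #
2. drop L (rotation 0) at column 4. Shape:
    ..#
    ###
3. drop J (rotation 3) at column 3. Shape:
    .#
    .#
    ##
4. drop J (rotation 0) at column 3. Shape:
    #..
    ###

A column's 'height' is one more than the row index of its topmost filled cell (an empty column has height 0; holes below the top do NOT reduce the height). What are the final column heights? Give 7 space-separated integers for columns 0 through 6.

Drop 1: I rot1 at col 3 lands with bottom-row=0; cleared 0 line(s) (total 0); column heights now [0 0 0 4 0 0 0], max=4
Drop 2: L rot0 at col 4 lands with bottom-row=0; cleared 0 line(s) (total 0); column heights now [0 0 0 4 1 1 2], max=4
Drop 3: J rot3 at col 3 lands with bottom-row=4; cleared 0 line(s) (total 0); column heights now [0 0 0 5 7 1 2], max=7
Drop 4: J rot0 at col 3 lands with bottom-row=7; cleared 0 line(s) (total 0); column heights now [0 0 0 9 8 8 2], max=9

Answer: 0 0 0 9 8 8 2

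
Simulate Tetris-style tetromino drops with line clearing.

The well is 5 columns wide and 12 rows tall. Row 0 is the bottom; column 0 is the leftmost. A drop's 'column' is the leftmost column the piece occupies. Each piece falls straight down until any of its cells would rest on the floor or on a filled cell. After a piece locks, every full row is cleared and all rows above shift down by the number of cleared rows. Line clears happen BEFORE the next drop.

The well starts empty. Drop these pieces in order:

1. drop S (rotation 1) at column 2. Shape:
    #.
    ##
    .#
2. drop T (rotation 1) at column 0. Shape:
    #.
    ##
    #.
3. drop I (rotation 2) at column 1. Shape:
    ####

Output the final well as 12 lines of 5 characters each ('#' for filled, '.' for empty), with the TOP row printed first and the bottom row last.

Drop 1: S rot1 at col 2 lands with bottom-row=0; cleared 0 line(s) (total 0); column heights now [0 0 3 2 0], max=3
Drop 2: T rot1 at col 0 lands with bottom-row=0; cleared 0 line(s) (total 0); column heights now [3 2 3 2 0], max=3
Drop 3: I rot2 at col 1 lands with bottom-row=3; cleared 0 line(s) (total 0); column heights now [3 4 4 4 4], max=4

Answer: .....
.....
.....
.....
.....
.....
.....
.....
.####
#.#..
####.
#..#.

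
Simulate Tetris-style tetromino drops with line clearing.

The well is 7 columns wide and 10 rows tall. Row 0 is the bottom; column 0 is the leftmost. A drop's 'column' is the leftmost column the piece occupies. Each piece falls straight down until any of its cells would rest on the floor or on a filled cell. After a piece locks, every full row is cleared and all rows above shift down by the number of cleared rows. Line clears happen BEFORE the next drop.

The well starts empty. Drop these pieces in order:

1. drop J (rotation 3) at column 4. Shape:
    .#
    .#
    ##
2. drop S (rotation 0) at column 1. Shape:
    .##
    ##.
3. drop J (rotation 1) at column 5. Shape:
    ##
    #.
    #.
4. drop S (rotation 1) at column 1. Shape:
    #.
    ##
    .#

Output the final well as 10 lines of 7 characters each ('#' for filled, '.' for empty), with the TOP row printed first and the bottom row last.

Answer: .......
.......
.......
.......
.....##
.#...#.
.##..#.
..#..#.
..##.#.
.##.##.

Derivation:
Drop 1: J rot3 at col 4 lands with bottom-row=0; cleared 0 line(s) (total 0); column heights now [0 0 0 0 1 3 0], max=3
Drop 2: S rot0 at col 1 lands with bottom-row=0; cleared 0 line(s) (total 0); column heights now [0 1 2 2 1 3 0], max=3
Drop 3: J rot1 at col 5 lands with bottom-row=3; cleared 0 line(s) (total 0); column heights now [0 1 2 2 1 6 6], max=6
Drop 4: S rot1 at col 1 lands with bottom-row=2; cleared 0 line(s) (total 0); column heights now [0 5 4 2 1 6 6], max=6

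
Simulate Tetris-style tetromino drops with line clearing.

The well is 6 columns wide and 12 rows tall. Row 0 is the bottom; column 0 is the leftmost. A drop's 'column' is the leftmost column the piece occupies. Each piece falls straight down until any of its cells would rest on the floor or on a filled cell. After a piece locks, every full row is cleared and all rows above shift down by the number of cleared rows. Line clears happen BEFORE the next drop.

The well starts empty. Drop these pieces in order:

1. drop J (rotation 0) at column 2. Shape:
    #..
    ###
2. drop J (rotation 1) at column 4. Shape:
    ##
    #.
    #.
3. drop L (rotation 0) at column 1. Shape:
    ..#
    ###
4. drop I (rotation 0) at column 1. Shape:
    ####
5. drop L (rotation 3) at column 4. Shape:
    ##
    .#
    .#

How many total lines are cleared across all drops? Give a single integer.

Drop 1: J rot0 at col 2 lands with bottom-row=0; cleared 0 line(s) (total 0); column heights now [0 0 2 1 1 0], max=2
Drop 2: J rot1 at col 4 lands with bottom-row=1; cleared 0 line(s) (total 0); column heights now [0 0 2 1 4 4], max=4
Drop 3: L rot0 at col 1 lands with bottom-row=2; cleared 0 line(s) (total 0); column heights now [0 3 3 4 4 4], max=4
Drop 4: I rot0 at col 1 lands with bottom-row=4; cleared 0 line(s) (total 0); column heights now [0 5 5 5 5 4], max=5
Drop 5: L rot3 at col 4 lands with bottom-row=4; cleared 0 line(s) (total 0); column heights now [0 5 5 5 7 7], max=7

Answer: 0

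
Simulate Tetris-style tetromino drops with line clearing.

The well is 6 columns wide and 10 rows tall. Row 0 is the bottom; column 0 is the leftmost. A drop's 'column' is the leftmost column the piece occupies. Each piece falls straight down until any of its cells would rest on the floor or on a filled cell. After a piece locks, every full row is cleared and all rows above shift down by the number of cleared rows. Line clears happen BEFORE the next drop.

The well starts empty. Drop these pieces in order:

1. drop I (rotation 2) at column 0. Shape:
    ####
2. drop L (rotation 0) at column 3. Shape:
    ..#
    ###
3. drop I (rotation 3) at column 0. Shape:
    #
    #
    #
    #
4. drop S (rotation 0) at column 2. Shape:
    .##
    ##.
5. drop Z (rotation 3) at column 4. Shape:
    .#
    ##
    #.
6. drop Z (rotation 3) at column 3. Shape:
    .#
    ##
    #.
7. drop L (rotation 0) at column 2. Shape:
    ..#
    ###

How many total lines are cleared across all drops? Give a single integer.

Answer: 0

Derivation:
Drop 1: I rot2 at col 0 lands with bottom-row=0; cleared 0 line(s) (total 0); column heights now [1 1 1 1 0 0], max=1
Drop 2: L rot0 at col 3 lands with bottom-row=1; cleared 0 line(s) (total 0); column heights now [1 1 1 2 2 3], max=3
Drop 3: I rot3 at col 0 lands with bottom-row=1; cleared 0 line(s) (total 0); column heights now [5 1 1 2 2 3], max=5
Drop 4: S rot0 at col 2 lands with bottom-row=2; cleared 0 line(s) (total 0); column heights now [5 1 3 4 4 3], max=5
Drop 5: Z rot3 at col 4 lands with bottom-row=4; cleared 0 line(s) (total 0); column heights now [5 1 3 4 6 7], max=7
Drop 6: Z rot3 at col 3 lands with bottom-row=5; cleared 0 line(s) (total 0); column heights now [5 1 3 7 8 7], max=8
Drop 7: L rot0 at col 2 lands with bottom-row=8; cleared 0 line(s) (total 0); column heights now [5 1 9 9 10 7], max=10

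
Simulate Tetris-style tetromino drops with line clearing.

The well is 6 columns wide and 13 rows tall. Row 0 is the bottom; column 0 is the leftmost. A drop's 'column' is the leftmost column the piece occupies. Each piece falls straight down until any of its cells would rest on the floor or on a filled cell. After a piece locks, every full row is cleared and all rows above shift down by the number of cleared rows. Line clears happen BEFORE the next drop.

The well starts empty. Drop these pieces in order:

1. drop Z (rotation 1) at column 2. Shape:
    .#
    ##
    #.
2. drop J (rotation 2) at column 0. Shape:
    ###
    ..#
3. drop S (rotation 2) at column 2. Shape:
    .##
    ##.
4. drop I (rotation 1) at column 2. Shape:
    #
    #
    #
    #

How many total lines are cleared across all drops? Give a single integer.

Answer: 0

Derivation:
Drop 1: Z rot1 at col 2 lands with bottom-row=0; cleared 0 line(s) (total 0); column heights now [0 0 2 3 0 0], max=3
Drop 2: J rot2 at col 0 lands with bottom-row=2; cleared 0 line(s) (total 0); column heights now [4 4 4 3 0 0], max=4
Drop 3: S rot2 at col 2 lands with bottom-row=4; cleared 0 line(s) (total 0); column heights now [4 4 5 6 6 0], max=6
Drop 4: I rot1 at col 2 lands with bottom-row=5; cleared 0 line(s) (total 0); column heights now [4 4 9 6 6 0], max=9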